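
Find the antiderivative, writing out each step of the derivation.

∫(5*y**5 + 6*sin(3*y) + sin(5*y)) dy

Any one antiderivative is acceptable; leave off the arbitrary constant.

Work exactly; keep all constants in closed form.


Step 1. Rewrite: now ∫(5*y**5) dy + ∫(6*sin(3*y)) dy + ∫(sin(5*y)) dy.
Step 2. Evaluate the standard form: now 5*y**6/6 + ∫(6*sin(3*y)) dy + ∫(sin(5*y)) dy.
Step 3. Evaluate the standard form: now 5*y**6/6 - 2*cos(3*y) + ∫(sin(5*y)) dy.
Step 4. Evaluate the standard form: now 5*y**6/6 - 2*cos(3*y) - cos(5*y)/5.
Answer: 5*y**6/6 - 2*cos(3*y) - cos(5*y)/5.


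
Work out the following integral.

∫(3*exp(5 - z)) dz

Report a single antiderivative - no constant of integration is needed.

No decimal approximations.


Answer: -3*exp(5 - z).


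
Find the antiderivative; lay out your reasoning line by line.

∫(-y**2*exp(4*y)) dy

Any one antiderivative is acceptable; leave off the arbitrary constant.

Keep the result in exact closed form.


Step 1. Integrate ∫(-y**2*exp(4*y)) dy by parts with u = y**2, dv = (-exp(4*y)) dy, so v = -exp(4*y)/4: now -y**2*exp(4*y)/4 + ∫(y*exp(4*y)/2) dy.
Step 2. Integrate ∫(y*exp(4*y)/2) dy by parts with u = y, dv = (exp(4*y)/2) dy, so v = exp(4*y)/8: now -y**2*exp(4*y)/4 + y*exp(4*y)/8 + ∫(-exp(4*y)/8) dy.
Step 3. Evaluate the standard form: now -y**2*exp(4*y)/4 + y*exp(4*y)/8 - exp(4*y)/32.
Answer: -y**2*exp(4*y)/4 + y*exp(4*y)/8 - exp(4*y)/32.


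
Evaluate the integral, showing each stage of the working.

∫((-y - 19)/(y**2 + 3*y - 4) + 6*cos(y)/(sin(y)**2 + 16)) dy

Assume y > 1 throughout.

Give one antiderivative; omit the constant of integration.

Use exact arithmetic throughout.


Step 1. Rewrite: now ∫((-y - 19)/(y**2 + 3*y - 4)) dy + ∫(6*cos(y)/(sin(y)**2 + 16)) dy.
Step 2. Substitute u = sin(y), turning ∫(6*cos(y)/(sin(y)**2 + 16)) dy into ∫(6/(u**2 + 16)) du: now ∫((-y - 19)/(y**2 + 3*y - 4)) dy + ∫(6/(u**2 + 16)) du.
Step 3. Evaluate the standard form: now 3*atan(u/4)/2 + ∫((-y - 19)/(y**2 + 3*y - 4)) dy.
Step 4. Substitute back u = sin(y): now 3*atan(sin(y)/4)/2 + ∫((-y - 19)/(y**2 + 3*y - 4)) dy.
Step 5. Decompose ∫((-y - 19)/(y**2 + 3*y - 4)) dy by partial fractions, (-y - 19)/(y**2 + 3*y - 4) = 3/(y + 4) - 4/(y - 1): now 3*atan(sin(y)/4)/2 + ∫(-4/(y - 1)) dy + ∫(3/(y + 4)) dy.
Step 6. Evaluate the standard form [assuming y > -4]: now 3*log(y + 4) + 3*atan(sin(y)/4)/2 + ∫(-4/(y - 1)) dy.
Step 7. Evaluate the standard form [assuming y > 1]: now -4*log(y - 1) + 3*log(y + 4) + 3*atan(sin(y)/4)/2.
Answer: -4*log(y - 1) + 3*log(y + 4) + 3*atan(sin(y)/4)/2.


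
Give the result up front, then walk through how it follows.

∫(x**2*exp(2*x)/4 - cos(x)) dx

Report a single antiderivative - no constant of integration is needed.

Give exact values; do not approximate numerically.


The answer is x**2*exp(2*x)/8 - x*exp(2*x)/8 + exp(2*x)/16 - sin(x).
Step 1. Rewrite: now ∫(x**2*exp(2*x)/4) dx + ∫(-cos(x)) dx.
Step 2. Integrate ∫(x**2*exp(2*x)/4) dx by parts with u = x**2, dv = (exp(2*x)/4) dx, so v = exp(2*x)/8: now x**2*exp(2*x)/8 + ∫(-x*exp(2*x)/4) dx + ∫(-cos(x)) dx.
Step 3. Integrate ∫(-x*exp(2*x)/4) dx by parts with u = x, dv = (-exp(2*x)/4) dx, so v = -exp(2*x)/8: now x**2*exp(2*x)/8 - x*exp(2*x)/8 + ∫(exp(2*x)/8) dx + ∫(-cos(x)) dx.
Step 4. Evaluate the standard form: now x**2*exp(2*x)/8 - x*exp(2*x)/8 + exp(2*x)/16 + ∫(-cos(x)) dx.
Step 5. Evaluate the standard form: now x**2*exp(2*x)/8 - x*exp(2*x)/8 + exp(2*x)/16 - sin(x).
Answer: x**2*exp(2*x)/8 - x*exp(2*x)/8 + exp(2*x)/16 - sin(x).


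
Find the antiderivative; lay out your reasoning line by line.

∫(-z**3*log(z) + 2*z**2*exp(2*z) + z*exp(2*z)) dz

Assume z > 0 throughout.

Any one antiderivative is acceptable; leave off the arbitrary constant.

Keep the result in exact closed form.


Step 1. Rewrite: now ∫(z*exp(2*z)) dz + ∫(2*z**2*exp(2*z)) dz + ∫(-z**3*log(z)) dz.
Step 2. Integrate ∫(2*z**2*exp(2*z)) dz by parts with u = z**2, dv = (2*exp(2*z)) dz, so v = exp(2*z): now z**2*exp(2*z) + ∫(-2*z*exp(2*z)) dz + ∫(z*exp(2*z)) dz + ∫(-z**3*log(z)) dz.
Step 3. Integrate ∫(-2*z*exp(2*z)) dz by parts with u = z, dv = (-2*exp(2*z)) dz, so v = -exp(2*z): now z**2*exp(2*z) - z*exp(2*z) + ∫(z*exp(2*z)) dz + ∫(-z**3*log(z)) dz + ∫(exp(2*z)) dz.
Step 4. Evaluate the standard form: now z**2*exp(2*z) - z*exp(2*z) + exp(2*z)/2 + ∫(z*exp(2*z)) dz + ∫(-z**3*log(z)) dz.
Step 5. Integrate ∫(-z**3*log(z)) dz by parts with u = log(z), dv = (-z**3) dz, so v = -z**4/4 [assuming z > 0]: now -z**4*log(z)/4 + z**2*exp(2*z) - z*exp(2*z) + exp(2*z)/2 + ∫(z**3/4) dz + ∫(z*exp(2*z)) dz.
Step 6. Evaluate the standard form: now -z**4*log(z)/4 + z**4/16 + z**2*exp(2*z) - z*exp(2*z) + exp(2*z)/2 + ∫(z*exp(2*z)) dz.
Step 7. Integrate ∫(z*exp(2*z)) dz by parts with u = z, dv = (exp(2*z)) dz, so v = exp(2*z)/2: now -z**4*log(z)/4 + z**4/16 + z**2*exp(2*z) - z*exp(2*z)/2 + exp(2*z)/2 + ∫(-exp(2*z)/2) dz.
Step 8. Evaluate the standard form: now -z**4*log(z)/4 + z**4/16 + z**2*exp(2*z) - z*exp(2*z)/2 + exp(2*z)/4.
Answer: -z**4*log(z)/4 + z**4/16 + z**2*exp(2*z) - z*exp(2*z)/2 + exp(2*z)/4.


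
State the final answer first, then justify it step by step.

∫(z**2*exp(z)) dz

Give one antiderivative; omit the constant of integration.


The answer is z**2*exp(z) - 2*z*exp(z) + 2*exp(z).
Step 1. Integrate ∫(z**2*exp(z)) dz by parts with u = z**2, dv = (exp(z)) dz, so v = exp(z): now z**2*exp(z) + ∫(-2*z*exp(z)) dz.
Step 2. Integrate ∫(-2*z*exp(z)) dz by parts with u = z, dv = (-2*exp(z)) dz, so v = -2*exp(z): now z**2*exp(z) - 2*z*exp(z) + ∫(2*exp(z)) dz.
Step 3. Evaluate the standard form: now z**2*exp(z) - 2*z*exp(z) + 2*exp(z).
Answer: z**2*exp(z) - 2*z*exp(z) + 2*exp(z).


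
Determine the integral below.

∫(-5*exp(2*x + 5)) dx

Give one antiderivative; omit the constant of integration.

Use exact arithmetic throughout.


Answer: -5*exp(2*x + 5)/2.


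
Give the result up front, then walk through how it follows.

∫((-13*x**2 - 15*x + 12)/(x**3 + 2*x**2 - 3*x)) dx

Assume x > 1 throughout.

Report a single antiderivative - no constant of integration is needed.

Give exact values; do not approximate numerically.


The answer is -4*log(x) - 4*log(x - 1) - 5*log(x + 3).
Step 1. Decompose ∫((-13*x**2 - 15*x + 12)/(x**3 + 2*x**2 - 3*x)) dx by partial fractions, (-13*x**2 - 15*x + 12)/(x**3 + 2*x**2 - 3*x) = -5/(x + 3) - 4/(x - 1) - 4/x: now ∫(-4/x) dx + ∫(-4/(x - 1)) dx + ∫(-5/(x + 3)) dx.
Step 2. Evaluate the standard form [assuming x > -3]: now -5*log(x + 3) + ∫(-4/x) dx + ∫(-4/(x - 1)) dx.
Step 3. Evaluate the standard form [assuming x > 0]: now -4*log(x) - 5*log(x + 3) + ∫(-4/(x - 1)) dx.
Step 4. Evaluate the standard form [assuming x > 1]: now -4*log(x) - 4*log(x - 1) - 5*log(x + 3).
Answer: -4*log(x) - 4*log(x - 1) - 5*log(x + 3).


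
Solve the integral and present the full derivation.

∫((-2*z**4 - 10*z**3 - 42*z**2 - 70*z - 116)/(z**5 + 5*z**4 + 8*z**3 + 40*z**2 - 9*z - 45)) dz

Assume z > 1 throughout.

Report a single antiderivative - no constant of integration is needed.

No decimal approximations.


Step 1. Decompose ∫((-2*z**4 - 10*z**3 - 42*z**2 - 70*z - 116)/(z**5 + 5*z**4 + 8*z**3 + 40*z**2 - 9*z - 45)) dz by partial fractions, (-2*z**4 - 10*z**3 - 42*z**2 - 70*z - 116)/(z**5 + 5*z**4 + 8*z**3 + 40*z**2 - 9*z - 45) = -2/(z**2 + 9) - 1/(z + 5) + 1/(z + 1) - 2/(z - 1): now ∫(-2/(z - 1)) dz + ∫(1/(z + 1)) dz + ∫(-1/(z + 5)) dz + ∫(-2/(z**2 + 9)) dz.
Step 2. Evaluate the standard form [assuming z > -1]: now log(z + 1) + ∫(-2/(z - 1)) dz + ∫(-1/(z + 5)) dz + ∫(-2/(z**2 + 9)) dz.
Step 3. Evaluate the standard form [assuming z > -5]: now log(z + 1) - log(z + 5) + ∫(-2/(z - 1)) dz + ∫(-2/(z**2 + 9)) dz.
Step 4. Evaluate the standard form [assuming z > 1]: now -2*log(z - 1) + log(z + 1) - log(z + 5) + ∫(-2/(z**2 + 9)) dz.
Step 5. Evaluate the standard form: now -2*log(z - 1) + log(z + 1) - log(z + 5) - 2*atan(z/3)/3.
Answer: -2*log(z - 1) + log(z + 1) - log(z + 5) - 2*atan(z/3)/3.


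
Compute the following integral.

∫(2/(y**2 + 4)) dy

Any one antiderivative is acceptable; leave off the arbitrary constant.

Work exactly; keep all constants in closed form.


Answer: atan(y/2).


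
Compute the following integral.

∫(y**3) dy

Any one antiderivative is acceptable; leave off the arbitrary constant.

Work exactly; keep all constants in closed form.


Answer: y**4/4.


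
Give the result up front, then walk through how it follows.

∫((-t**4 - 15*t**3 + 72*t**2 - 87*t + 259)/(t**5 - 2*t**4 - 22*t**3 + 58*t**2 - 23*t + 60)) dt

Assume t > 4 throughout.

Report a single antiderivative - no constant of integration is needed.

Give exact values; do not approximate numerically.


The answer is -log(t - 4) - 2*log(t - 3) + 2*log(t + 5) + 3*atan(t).
Step 1. Decompose ∫((-t**4 - 15*t**3 + 72*t**2 - 87*t + 259)/(t**5 - 2*t**4 - 22*t**3 + 58*t**2 - 23*t + 60)) dt by partial fractions, (-t**4 - 15*t**3 + 72*t**2 - 87*t + 259)/(t**5 - 2*t**4 - 22*t**3 + 58*t**2 - 23*t + 60) = 3/(t**2 + 1) + 2/(t + 5) - 2/(t - 3) - 1/(t - 4): now ∫(-1/(t - 4)) dt + ∫(-2/(t - 3)) dt + ∫(2/(t + 5)) dt + ∫(3/(t**2 + 1)) dt.
Step 2. Evaluate the standard form [assuming t > -5]: now 2*log(t + 5) + ∫(-1/(t - 4)) dt + ∫(-2/(t - 3)) dt + ∫(3/(t**2 + 1)) dt.
Step 3. Evaluate the standard form [assuming t > 3]: now -2*log(t - 3) + 2*log(t + 5) + ∫(-1/(t - 4)) dt + ∫(3/(t**2 + 1)) dt.
Step 4. Evaluate the standard form [assuming t > 4]: now -log(t - 4) - 2*log(t - 3) + 2*log(t + 5) + ∫(3/(t**2 + 1)) dt.
Step 5. Evaluate the standard form: now -log(t - 4) - 2*log(t - 3) + 2*log(t + 5) + 3*atan(t).
Answer: -log(t - 4) - 2*log(t - 3) + 2*log(t + 5) + 3*atan(t).


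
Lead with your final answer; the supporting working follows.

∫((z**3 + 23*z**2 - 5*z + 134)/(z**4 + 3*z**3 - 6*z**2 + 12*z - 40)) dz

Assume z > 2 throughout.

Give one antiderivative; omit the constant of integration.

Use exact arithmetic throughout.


The answer is 4*log(z - 2) - 3*log(z + 5) - 3*atan(z/2)/2.
Step 1. Decompose ∫((z**3 + 23*z**2 - 5*z + 134)/(z**4 + 3*z**3 - 6*z**2 + 12*z - 40)) dz by partial fractions, (z**3 + 23*z**2 - 5*z + 134)/(z**4 + 3*z**3 - 6*z**2 + 12*z - 40) = -3/(z**2 + 4) - 3/(z + 5) + 4/(z - 2): now ∫(4/(z - 2)) dz + ∫(-3/(z + 5)) dz + ∫(-3/(z**2 + 4)) dz.
Step 2. Evaluate the standard form [assuming z > 2]: now 4*log(z - 2) + ∫(-3/(z + 5)) dz + ∫(-3/(z**2 + 4)) dz.
Step 3. Evaluate the standard form [assuming z > -5]: now 4*log(z - 2) - 3*log(z + 5) + ∫(-3/(z**2 + 4)) dz.
Step 4. Evaluate the standard form: now 4*log(z - 2) - 3*log(z + 5) - 3*atan(z/2)/2.
Answer: 4*log(z - 2) - 3*log(z + 5) - 3*atan(z/2)/2.


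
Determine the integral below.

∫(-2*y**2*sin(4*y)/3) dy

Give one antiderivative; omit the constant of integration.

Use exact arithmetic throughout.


Answer: y**2*cos(4*y)/6 - y*sin(4*y)/12 - cos(4*y)/48.


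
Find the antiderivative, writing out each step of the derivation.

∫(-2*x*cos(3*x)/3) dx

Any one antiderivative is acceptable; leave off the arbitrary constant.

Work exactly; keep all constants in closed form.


Step 1. Integrate ∫(-2*x*cos(3*x)/3) dx by parts with u = x, dv = (-2*cos(3*x)/3) dx, so v = -2*sin(3*x)/9: now -2*x*sin(3*x)/9 + ∫(2*sin(3*x)/9) dx.
Step 2. Evaluate the standard form: now -2*x*sin(3*x)/9 - 2*cos(3*x)/27.
Answer: -2*x*sin(3*x)/9 - 2*cos(3*x)/27.


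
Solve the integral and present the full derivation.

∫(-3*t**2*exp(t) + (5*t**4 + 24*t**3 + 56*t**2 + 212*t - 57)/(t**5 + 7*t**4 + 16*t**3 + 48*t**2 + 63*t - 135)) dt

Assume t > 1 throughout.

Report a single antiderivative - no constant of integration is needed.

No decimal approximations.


Step 1. Rewrite: now ∫(-3*t**2*exp(t)) dt + ∫((5*t**4 + 24*t**3 + 56*t**2 + 212*t - 57)/(t**5 + 7*t**4 + 16*t**3 + 48*t**2 + 63*t - 135)) dt.
Step 2. Integrate ∫(-3*t**2*exp(t)) dt by parts with u = t**2, dv = (-3*exp(t)) dt, so v = -3*exp(t): now -3*t**2*exp(t) + ∫(6*t*exp(t)) dt + ∫((5*t**4 + 24*t**3 + 56*t**2 + 212*t - 57)/(t**5 + 7*t**4 + 16*t**3 + 48*t**2 + 63*t - 135)) dt.
Step 3. Integrate ∫(6*t*exp(t)) dt by parts with u = t, dv = (6*exp(t)) dt, so v = 6*exp(t): now -3*t**2*exp(t) + 6*t*exp(t) + ∫((5*t**4 + 24*t**3 + 56*t**2 + 212*t - 57)/(t**5 + 7*t**4 + 16*t**3 + 48*t**2 + 63*t - 135)) dt + ∫(-6*exp(t)) dt.
Step 4. Evaluate the standard form: now -3*t**2*exp(t) + 6*t*exp(t) - 6*exp(t) + ∫((5*t**4 + 24*t**3 + 56*t**2 + 212*t - 57)/(t**5 + 7*t**4 + 16*t**3 + 48*t**2 + 63*t - 135)) dt.
Step 5. Decompose ∫((5*t**4 + 24*t**3 + 56*t**2 + 212*t - 57)/(t**5 + 7*t**4 + 16*t**3 + 48*t**2 + 63*t - 135)) dt by partial fractions, (5*t**4 + 24*t**3 + 56*t**2 + 212*t - 57)/(t**5 + 7*t**4 + 16*t**3 + 48*t**2 + 63*t - 135) = 2/(t**2 + 9) + 1/(t + 5) + 3/(t + 3) + 1/(t - 1): now -3*t**2*exp(t) + 6*t*exp(t) - 6*exp(t) + ∫(1/(t - 1)) dt + ∫(3/(t + 3)) dt + ∫(1/(t + 5)) dt + ∫(2/(t**2 + 9)) dt.
Step 6. Evaluate the standard form [assuming t > -5]: now -3*t**2*exp(t) + 6*t*exp(t) - 6*exp(t) + log(t + 5) + ∫(1/(t - 1)) dt + ∫(3/(t + 3)) dt + ∫(2/(t**2 + 9)) dt.
Step 7. Evaluate the standard form [assuming t > 1]: now -3*t**2*exp(t) + 6*t*exp(t) - 6*exp(t) + log(t - 1) + log(t + 5) + ∫(3/(t + 3)) dt + ∫(2/(t**2 + 9)) dt.
Step 8. Evaluate the standard form [assuming t > -3]: now -3*t**2*exp(t) + 6*t*exp(t) - 6*exp(t) + log(t - 1) + 3*log(t + 3) + log(t + 5) + ∫(2/(t**2 + 9)) dt.
Step 9. Evaluate the standard form: now -3*t**2*exp(t) + 6*t*exp(t) - 6*exp(t) + log(t - 1) + 3*log(t + 3) + log(t + 5) + 2*atan(t/3)/3.
Answer: -3*t**2*exp(t) + 6*t*exp(t) - 6*exp(t) + log(t - 1) + 3*log(t + 3) + log(t + 5) + 2*atan(t/3)/3.


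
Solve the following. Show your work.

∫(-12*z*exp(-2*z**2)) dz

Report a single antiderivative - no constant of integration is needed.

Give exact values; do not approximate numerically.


Step 1. Substitute u = z**2, turning ∫(-12*z*exp(-2*z**2)) dz into ∫(-6*exp(-2*u)) du: now ∫(-6*exp(-2*u)) du.
Step 2. Evaluate the standard form: now 3*exp(-2*u).
Step 3. Substitute back u = z**2: now 3*exp(-2*z**2).
Answer: 3*exp(-2*z**2).


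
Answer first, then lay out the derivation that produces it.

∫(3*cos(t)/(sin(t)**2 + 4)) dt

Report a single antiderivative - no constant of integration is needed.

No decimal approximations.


The answer is 3*atan(sin(t)/2)/2.
Step 1. Substitute u = sin(t), turning ∫(3*cos(t)/(sin(t)**2 + 4)) dt into ∫(3/(u**2 + 4)) du: now ∫(3/(u**2 + 4)) du.
Step 2. Evaluate the standard form: now 3*atan(u/2)/2.
Step 3. Substitute back u = sin(t): now 3*atan(sin(t)/2)/2.
Answer: 3*atan(sin(t)/2)/2.


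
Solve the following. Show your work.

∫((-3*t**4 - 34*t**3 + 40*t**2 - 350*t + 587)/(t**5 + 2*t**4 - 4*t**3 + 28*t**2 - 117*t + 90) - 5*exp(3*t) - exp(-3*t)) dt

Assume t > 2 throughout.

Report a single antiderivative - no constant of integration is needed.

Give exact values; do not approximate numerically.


Step 1. Rewrite: now ∫((-3*t**4 - 34*t**3 + 40*t**2 - 350*t + 587)/(t**5 + 2*t**4 - 4*t**3 + 28*t**2 - 117*t + 90)) dt + ∫(-exp(-3*t)) dt + ∫(-5*exp(3*t)) dt.
Step 2. Decompose ∫((-3*t**4 - 34*t**3 + 40*t**2 - 350*t + 587)/(t**5 + 2*t**4 - 4*t**3 + 28*t**2 - 117*t + 90)) dt by partial fractions, (-3*t**4 - 34*t**3 + 40*t**2 - 350*t + 587)/(t**5 + 2*t**4 - 4*t**3 + 28*t**2 - 117*t + 90) = 2/(t**2 + 9) + 4/(t + 5) - 4/(t - 1) - 3/(t - 2): now ∫(-3/(t - 2)) dt + ∫(-4/(t - 1)) dt + ∫(4/(t + 5)) dt + ∫(2/(t**2 + 9)) dt + ∫(-exp(-3*t)) dt + ∫(-5*exp(3*t)) dt.
Step 3. Evaluate the standard form [assuming t > -5]: now 4*log(t + 5) + ∫(-3/(t - 2)) dt + ∫(-4/(t - 1)) dt + ∫(2/(t**2 + 9)) dt + ∫(-exp(-3*t)) dt + ∫(-5*exp(3*t)) dt.
Step 4. Evaluate the standard form [assuming t > 2]: now -3*log(t - 2) + 4*log(t + 5) + ∫(-4/(t - 1)) dt + ∫(2/(t**2 + 9)) dt + ∫(-exp(-3*t)) dt + ∫(-5*exp(3*t)) dt.
Step 5. Evaluate the standard form [assuming t > 1]: now -3*log(t - 2) - 4*log(t - 1) + 4*log(t + 5) + ∫(2/(t**2 + 9)) dt + ∫(-exp(-3*t)) dt + ∫(-5*exp(3*t)) dt.
Step 6. Evaluate the standard form: now -3*log(t - 2) - 4*log(t - 1) + 4*log(t + 5) + 2*atan(t/3)/3 + ∫(-exp(-3*t)) dt + ∫(-5*exp(3*t)) dt.
Step 7. Evaluate the standard form: now -5*exp(3*t)/3 - 3*log(t - 2) - 4*log(t - 1) + 4*log(t + 5) + 2*atan(t/3)/3 + ∫(-exp(-3*t)) dt.
Step 8. Evaluate the standard form: now -5*exp(3*t)/3 - 3*log(t - 2) - 4*log(t - 1) + 4*log(t + 5) + 2*atan(t/3)/3 + exp(-3*t)/3.
Answer: -5*exp(3*t)/3 - 3*log(t - 2) - 4*log(t - 1) + 4*log(t + 5) + 2*atan(t/3)/3 + exp(-3*t)/3.


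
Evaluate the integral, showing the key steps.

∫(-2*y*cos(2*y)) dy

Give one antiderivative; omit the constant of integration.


Step 1. Integrate ∫(-2*y*cos(2*y)) dy by parts with u = y, dv = (-2*cos(2*y)) dy, so v = -sin(2*y): now -y*sin(2*y) + ∫(sin(2*y)) dy.
Step 2. Evaluate the standard form: now -y*sin(2*y) - cos(2*y)/2.
Answer: -y*sin(2*y) - cos(2*y)/2.


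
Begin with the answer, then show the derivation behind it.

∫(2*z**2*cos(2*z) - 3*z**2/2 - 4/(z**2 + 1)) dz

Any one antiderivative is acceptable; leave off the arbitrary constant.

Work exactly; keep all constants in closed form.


The answer is -z**3/2 + z**2*sin(2*z) + z*cos(2*z) - sin(2*z)/2 - 4*atan(z).
Step 1. Rewrite: now ∫(-3*z**2/2) dz + ∫(2*z**2*cos(2*z)) dz + ∫(-4/(z**2 + 1)) dz.
Step 2. Evaluate the standard form: now -z**3/2 + ∫(2*z**2*cos(2*z)) dz + ∫(-4/(z**2 + 1)) dz.
Step 3. Evaluate the standard form: now -z**3/2 - 4*atan(z) + ∫(2*z**2*cos(2*z)) dz.
Step 4. Integrate ∫(2*z**2*cos(2*z)) dz by parts with u = z**2, dv = (2*cos(2*z)) dz, so v = sin(2*z): now -z**3/2 + z**2*sin(2*z) - 4*atan(z) + ∫(-2*z*sin(2*z)) dz.
Step 5. Integrate ∫(-2*z*sin(2*z)) dz by parts with u = z, dv = (-2*sin(2*z)) dz, so v = cos(2*z): now -z**3/2 + z**2*sin(2*z) + z*cos(2*z) - 4*atan(z) + ∫(-cos(2*z)) dz.
Step 6. Evaluate the standard form: now -z**3/2 + z**2*sin(2*z) + z*cos(2*z) - sin(2*z)/2 - 4*atan(z).
Answer: -z**3/2 + z**2*sin(2*z) + z*cos(2*z) - sin(2*z)/2 - 4*atan(z).


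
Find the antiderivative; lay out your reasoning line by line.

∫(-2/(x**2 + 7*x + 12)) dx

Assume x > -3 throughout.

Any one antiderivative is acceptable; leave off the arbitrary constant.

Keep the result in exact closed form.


Step 1. Decompose ∫(-2/(x**2 + 7*x + 12)) dx by partial fractions, -2/(x**2 + 7*x + 12) = 2/(x + 4) - 2/(x + 3): now ∫(-2/(x + 3)) dx + ∫(2/(x + 4)) dx.
Step 2. Evaluate the standard form [assuming x > -3]: now -2*log(x + 3) + ∫(2/(x + 4)) dx.
Step 3. Evaluate the standard form [assuming x > -4]: now -2*log(x + 3) + 2*log(x + 4).
Answer: -2*log(x + 3) + 2*log(x + 4).


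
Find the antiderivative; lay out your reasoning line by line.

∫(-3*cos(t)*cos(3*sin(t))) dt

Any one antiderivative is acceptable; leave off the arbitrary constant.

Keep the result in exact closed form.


Step 1. Substitute u = sin(t), turning ∫(-3*cos(t)*cos(3*sin(t))) dt into ∫(-3*cos(3*u)) du: now ∫(-3*cos(3*u)) du.
Step 2. Evaluate the standard form: now -sin(3*u).
Step 3. Substitute back u = sin(t): now -sin(3*sin(t)).
Answer: -sin(3*sin(t)).


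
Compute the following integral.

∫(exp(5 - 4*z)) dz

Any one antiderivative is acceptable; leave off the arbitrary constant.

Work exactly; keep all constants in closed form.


Answer: -exp(5 - 4*z)/4.


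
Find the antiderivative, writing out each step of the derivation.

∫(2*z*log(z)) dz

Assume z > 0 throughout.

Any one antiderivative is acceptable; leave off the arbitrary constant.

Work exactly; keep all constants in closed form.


Step 1. Integrate ∫(2*z*log(z)) dz by parts with u = log(z), dv = (2*z) dz, so v = z**2 [assuming z > 0]: now z**2*log(z) + ∫(-z) dz.
Step 2. Evaluate the standard form: now z**2*log(z) - z**2/2.
Answer: z**2*log(z) - z**2/2.


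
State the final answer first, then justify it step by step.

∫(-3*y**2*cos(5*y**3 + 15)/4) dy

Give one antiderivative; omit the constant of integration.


The answer is -sin(5*y**3 + 15)/20.
Step 1. Substitute u = y**3 + 3, turning ∫(-3*y**2*cos(5*y**3 + 15)/4) dy into ∫(-cos(5*u)/4) du: now ∫(-cos(5*u)/4) du.
Step 2. Evaluate the standard form: now -sin(5*u)/20.
Step 3. Substitute back u = y**3 + 3: now -sin(5*y**3 + 15)/20.
Answer: -sin(5*y**3 + 15)/20.


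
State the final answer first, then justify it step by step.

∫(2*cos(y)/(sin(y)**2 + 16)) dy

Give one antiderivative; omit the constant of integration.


The answer is atan(sin(y)/4)/2.
Step 1. Substitute u = sin(y), turning ∫(2*cos(y)/(sin(y)**2 + 16)) dy into ∫(2/(u**2 + 16)) du: now ∫(2/(u**2 + 16)) du.
Step 2. Evaluate the standard form: now atan(u/4)/2.
Step 3. Substitute back u = sin(y): now atan(sin(y)/4)/2.
Answer: atan(sin(y)/4)/2.


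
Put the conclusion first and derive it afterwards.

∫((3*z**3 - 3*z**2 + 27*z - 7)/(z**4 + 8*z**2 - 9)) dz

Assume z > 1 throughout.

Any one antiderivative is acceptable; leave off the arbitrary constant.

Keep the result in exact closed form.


The answer is log(z - 1) + 2*log(z + 1) - 2*atan(z/3)/3.
Step 1. Decompose ∫((3*z**3 - 3*z**2 + 27*z - 7)/(z**4 + 8*z**2 - 9)) dz by partial fractions, (3*z**3 - 3*z**2 + 27*z - 7)/(z**4 + 8*z**2 - 9) = -2/(z**2 + 9) + 2/(z + 1) + 1/(z - 1): now ∫(1/(z - 1)) dz + ∫(2/(z + 1)) dz + ∫(-2/(z**2 + 9)) dz.
Step 2. Evaluate the standard form [assuming z > -1]: now 2*log(z + 1) + ∫(1/(z - 1)) dz + ∫(-2/(z**2 + 9)) dz.
Step 3. Evaluate the standard form [assuming z > 1]: now log(z - 1) + 2*log(z + 1) + ∫(-2/(z**2 + 9)) dz.
Step 4. Evaluate the standard form: now log(z - 1) + 2*log(z + 1) - 2*atan(z/3)/3.
Answer: log(z - 1) + 2*log(z + 1) - 2*atan(z/3)/3.


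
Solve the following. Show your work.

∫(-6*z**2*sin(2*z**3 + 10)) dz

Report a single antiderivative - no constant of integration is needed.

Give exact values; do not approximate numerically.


Step 1. Substitute u = z**3 + 5, turning ∫(-6*z**2*sin(2*z**3 + 10)) dz into ∫(-2*sin(2*u)) du: now ∫(-2*sin(2*u)) du.
Step 2. Evaluate the standard form: now cos(2*u).
Step 3. Substitute back u = z**3 + 5: now cos(2*z**3 + 10).
Answer: cos(2*z**3 + 10).


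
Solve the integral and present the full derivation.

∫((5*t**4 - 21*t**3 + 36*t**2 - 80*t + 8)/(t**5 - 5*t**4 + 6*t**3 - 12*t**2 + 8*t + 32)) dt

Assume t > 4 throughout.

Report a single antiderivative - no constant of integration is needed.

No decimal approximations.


Step 1. Decompose ∫((5*t**4 - 21*t**3 + 36*t**2 - 80*t + 8)/(t**5 - 5*t**4 + 6*t**3 - 12*t**2 + 8*t + 32)) dt by partial fractions, (5*t**4 - 21*t**3 + 36*t**2 - 80*t + 8)/(t**5 - 5*t**4 + 6*t**3 - 12*t**2 + 8*t + 32) = -2/(t**2 + 4) + 2/(t + 1) + 2/(t - 2) + 1/(t - 4): now ∫(1/(t - 4)) dt + ∫(2/(t - 2)) dt + ∫(2/(t + 1)) dt + ∫(-2/(t**2 + 4)) dt.
Step 2. Evaluate the standard form [assuming t > -1]: now 2*log(t + 1) + ∫(1/(t - 4)) dt + ∫(2/(t - 2)) dt + ∫(-2/(t**2 + 4)) dt.
Step 3. Evaluate the standard form [assuming t > 2]: now 2*log(t - 2) + 2*log(t + 1) + ∫(1/(t - 4)) dt + ∫(-2/(t**2 + 4)) dt.
Step 4. Evaluate the standard form [assuming t > 4]: now log(t - 4) + 2*log(t - 2) + 2*log(t + 1) + ∫(-2/(t**2 + 4)) dt.
Step 5. Evaluate the standard form: now log(t - 4) + 2*log(t - 2) + 2*log(t + 1) - atan(t/2).
Answer: log(t - 4) + 2*log(t - 2) + 2*log(t + 1) - atan(t/2).


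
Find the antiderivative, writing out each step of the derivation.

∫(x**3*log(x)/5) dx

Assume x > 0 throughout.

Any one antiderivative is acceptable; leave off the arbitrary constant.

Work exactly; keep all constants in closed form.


Step 1. Integrate ∫(x**3*log(x)/5) dx by parts with u = log(x), dv = (x**3/5) dx, so v = x**4/20 [assuming x > 0]: now x**4*log(x)/20 + ∫(-x**3/20) dx.
Step 2. Evaluate the standard form: now x**4*log(x)/20 - x**4/80.
Answer: x**4*log(x)/20 - x**4/80.


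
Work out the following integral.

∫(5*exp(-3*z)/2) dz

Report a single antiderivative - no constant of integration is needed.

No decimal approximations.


Answer: -5*exp(-3*z)/6.


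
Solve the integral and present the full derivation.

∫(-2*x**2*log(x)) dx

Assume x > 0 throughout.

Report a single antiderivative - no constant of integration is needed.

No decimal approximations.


Step 1. Integrate ∫(-2*x**2*log(x)) dx by parts with u = log(x), dv = (-2*x**2) dx, so v = -2*x**3/3 [assuming x > 0]: now -2*x**3*log(x)/3 + ∫(2*x**2/3) dx.
Step 2. Evaluate the standard form: now -2*x**3*log(x)/3 + 2*x**3/9.
Answer: -2*x**3*log(x)/3 + 2*x**3/9.


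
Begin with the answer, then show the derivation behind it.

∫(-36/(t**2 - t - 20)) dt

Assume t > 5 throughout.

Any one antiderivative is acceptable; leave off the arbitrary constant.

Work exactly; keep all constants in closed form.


The answer is -4*log(t - 5) + 4*log(t + 4).
Step 1. Decompose ∫(-36/(t**2 - t - 20)) dt by partial fractions, -36/(t**2 - t - 20) = 4/(t + 4) - 4/(t - 5): now ∫(-4/(t - 5)) dt + ∫(4/(t + 4)) dt.
Step 2. Evaluate the standard form [assuming t > -4]: now 4*log(t + 4) + ∫(-4/(t - 5)) dt.
Step 3. Evaluate the standard form [assuming t > 5]: now -4*log(t - 5) + 4*log(t + 4).
Answer: -4*log(t - 5) + 4*log(t + 4).


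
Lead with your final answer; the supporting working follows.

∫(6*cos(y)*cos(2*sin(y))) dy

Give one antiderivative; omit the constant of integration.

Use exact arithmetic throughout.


The answer is 3*sin(2*sin(y)).
Step 1. Substitute u = sin(y), turning ∫(6*cos(y)*cos(2*sin(y))) dy into ∫(6*cos(2*u)) du: now ∫(6*cos(2*u)) du.
Step 2. Evaluate the standard form: now 3*sin(2*u).
Step 3. Substitute back u = sin(y): now 3*sin(2*sin(y)).
Answer: 3*sin(2*sin(y)).


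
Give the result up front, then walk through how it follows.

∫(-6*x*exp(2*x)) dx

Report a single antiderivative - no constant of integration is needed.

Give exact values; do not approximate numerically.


The answer is -3*x*exp(2*x) + 3*exp(2*x)/2.
Step 1. Integrate ∫(-6*x*exp(2*x)) dx by parts with u = x, dv = (-6*exp(2*x)) dx, so v = -3*exp(2*x): now -3*x*exp(2*x) + ∫(3*exp(2*x)) dx.
Step 2. Evaluate the standard form: now -3*x*exp(2*x) + 3*exp(2*x)/2.
Answer: -3*x*exp(2*x) + 3*exp(2*x)/2.


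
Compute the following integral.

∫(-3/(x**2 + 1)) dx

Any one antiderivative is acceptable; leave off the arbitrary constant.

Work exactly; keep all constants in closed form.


Answer: -3*atan(x).


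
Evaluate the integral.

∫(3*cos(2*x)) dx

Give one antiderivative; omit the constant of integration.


Answer: 3*sin(2*x)/2.


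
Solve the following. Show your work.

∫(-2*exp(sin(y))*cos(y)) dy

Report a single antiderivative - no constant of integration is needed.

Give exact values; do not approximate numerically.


Step 1. Substitute u = sin(y), turning ∫(-2*exp(sin(y))*cos(y)) dy into ∫(-2*exp(u)) du: now ∫(-2*exp(u)) du.
Step 2. Evaluate the standard form: now -2*exp(u).
Step 3. Substitute back u = sin(y): now -2*exp(sin(y)).
Answer: -2*exp(sin(y)).


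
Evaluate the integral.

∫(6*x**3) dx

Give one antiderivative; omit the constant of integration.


Answer: 3*x**4/2.


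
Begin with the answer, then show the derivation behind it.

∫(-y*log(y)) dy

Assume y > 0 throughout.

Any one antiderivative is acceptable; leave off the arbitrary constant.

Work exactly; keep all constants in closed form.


The answer is -y**2*log(y)/2 + y**2/4.
Step 1. Integrate ∫(-y*log(y)) dy by parts with u = log(y), dv = (-y) dy, so v = -y**2/2 [assuming y > 0]: now -y**2*log(y)/2 + ∫(y/2) dy.
Step 2. Evaluate the standard form: now -y**2*log(y)/2 + y**2/4.
Answer: -y**2*log(y)/2 + y**2/4.


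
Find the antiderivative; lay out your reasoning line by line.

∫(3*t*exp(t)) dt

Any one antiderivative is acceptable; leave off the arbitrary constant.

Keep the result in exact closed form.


Step 1. Integrate ∫(3*t*exp(t)) dt by parts with u = t, dv = (3*exp(t)) dt, so v = 3*exp(t): now 3*t*exp(t) + ∫(-3*exp(t)) dt.
Step 2. Evaluate the standard form: now 3*t*exp(t) - 3*exp(t).
Answer: 3*t*exp(t) - 3*exp(t).


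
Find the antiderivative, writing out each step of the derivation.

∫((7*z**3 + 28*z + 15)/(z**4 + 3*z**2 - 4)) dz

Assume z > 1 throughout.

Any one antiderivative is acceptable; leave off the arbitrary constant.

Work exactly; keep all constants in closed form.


Step 1. Decompose ∫((7*z**3 + 28*z + 15)/(z**4 + 3*z**2 - 4)) dz by partial fractions, (7*z**3 + 28*z + 15)/(z**4 + 3*z**2 - 4) = -3/(z**2 + 4) + 2/(z + 1) + 5/(z - 1): now ∫(5/(z - 1)) dz + ∫(2/(z + 1)) dz + ∫(-3/(z**2 + 4)) dz.
Step 2. Evaluate the standard form [assuming z > -1]: now 2*log(z + 1) + ∫(5/(z - 1)) dz + ∫(-3/(z**2 + 4)) dz.
Step 3. Evaluate the standard form [assuming z > 1]: now 5*log(z - 1) + 2*log(z + 1) + ∫(-3/(z**2 + 4)) dz.
Step 4. Evaluate the standard form: now 5*log(z - 1) + 2*log(z + 1) - 3*atan(z/2)/2.
Answer: 5*log(z - 1) + 2*log(z + 1) - 3*atan(z/2)/2.


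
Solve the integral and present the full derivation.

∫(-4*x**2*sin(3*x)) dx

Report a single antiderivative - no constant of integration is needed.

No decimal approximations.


Step 1. Integrate ∫(-4*x**2*sin(3*x)) dx by parts with u = x**2, dv = (-4*sin(3*x)) dx, so v = 4*cos(3*x)/3: now 4*x**2*cos(3*x)/3 + ∫(-8*x*cos(3*x)/3) dx.
Step 2. Integrate ∫(-8*x*cos(3*x)/3) dx by parts with u = x, dv = (-8*cos(3*x)/3) dx, so v = -8*sin(3*x)/9: now 4*x**2*cos(3*x)/3 - 8*x*sin(3*x)/9 + ∫(8*sin(3*x)/9) dx.
Step 3. Evaluate the standard form: now 4*x**2*cos(3*x)/3 - 8*x*sin(3*x)/9 - 8*cos(3*x)/27.
Answer: 4*x**2*cos(3*x)/3 - 8*x*sin(3*x)/9 - 8*cos(3*x)/27.


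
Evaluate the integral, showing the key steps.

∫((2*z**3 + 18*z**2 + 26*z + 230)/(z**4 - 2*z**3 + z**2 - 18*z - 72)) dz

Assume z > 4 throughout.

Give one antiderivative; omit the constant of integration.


Step 1. Decompose ∫((2*z**3 + 18*z**2 + 26*z + 230)/(z**4 - 2*z**3 + z**2 - 18*z - 72)) dz by partial fractions, (2*z**3 + 18*z**2 + 26*z + 230)/(z**4 - 2*z**3 + z**2 - 18*z - 72) = -4/(z**2 + 9) - 3/(z + 2) + 5/(z - 4): now ∫(5/(z - 4)) dz + ∫(-3/(z + 2)) dz + ∫(-4/(z**2 + 9)) dz.
Step 2. Evaluate the standard form [assuming z > -2]: now -3*log(z + 2) + ∫(5/(z - 4)) dz + ∫(-4/(z**2 + 9)) dz.
Step 3. Evaluate the standard form [assuming z > 4]: now 5*log(z - 4) - 3*log(z + 2) + ∫(-4/(z**2 + 9)) dz.
Step 4. Evaluate the standard form: now 5*log(z - 4) - 3*log(z + 2) - 4*atan(z/3)/3.
Answer: 5*log(z - 4) - 3*log(z + 2) - 4*atan(z/3)/3.


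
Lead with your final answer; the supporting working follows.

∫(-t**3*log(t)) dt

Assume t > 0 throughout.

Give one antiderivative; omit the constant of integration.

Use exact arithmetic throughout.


The answer is -t**4*log(t)/4 + t**4/16.
Step 1. Integrate ∫(-t**3*log(t)) dt by parts with u = log(t), dv = (-t**3) dt, so v = -t**4/4 [assuming t > 0]: now -t**4*log(t)/4 + ∫(t**3/4) dt.
Step 2. Evaluate the standard form: now -t**4*log(t)/4 + t**4/16.
Answer: -t**4*log(t)/4 + t**4/16.


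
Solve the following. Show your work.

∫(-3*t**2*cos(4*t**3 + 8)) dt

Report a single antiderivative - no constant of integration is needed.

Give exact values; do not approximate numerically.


Step 1. Substitute u = t**3 + 2, turning ∫(-3*t**2*cos(4*t**3 + 8)) dt into ∫(-cos(4*u)) du: now ∫(-cos(4*u)) du.
Step 2. Evaluate the standard form: now -sin(4*u)/4.
Step 3. Substitute back u = t**3 + 2: now -sin(4*t**3 + 8)/4.
Answer: -sin(4*t**3 + 8)/4.


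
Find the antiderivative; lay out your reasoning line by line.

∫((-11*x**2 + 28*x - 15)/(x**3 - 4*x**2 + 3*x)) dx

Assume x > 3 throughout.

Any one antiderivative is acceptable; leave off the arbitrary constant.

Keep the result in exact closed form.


Step 1. Decompose ∫((-11*x**2 + 28*x - 15)/(x**3 - 4*x**2 + 3*x)) dx by partial fractions, (-11*x**2 + 28*x - 15)/(x**3 - 4*x**2 + 3*x) = -1/(x - 1) - 5/(x - 3) - 5/x: now ∫(-5/x) dx + ∫(-5/(x - 3)) dx + ∫(-1/(x - 1)) dx.
Step 2. Evaluate the standard form [assuming x > 0]: now -5*log(x) + ∫(-5/(x - 3)) dx + ∫(-1/(x - 1)) dx.
Step 3. Evaluate the standard form [assuming x > 1]: now -5*log(x) - log(x - 1) + ∫(-5/(x - 3)) dx.
Step 4. Evaluate the standard form [assuming x > 3]: now -5*log(x) - 5*log(x - 3) - log(x - 1).
Answer: -5*log(x) - 5*log(x - 3) - log(x - 1).


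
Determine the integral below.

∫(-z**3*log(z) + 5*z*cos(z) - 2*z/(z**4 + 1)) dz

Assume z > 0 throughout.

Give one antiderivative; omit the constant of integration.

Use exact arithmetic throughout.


Answer: -z**4*log(z)/4 + z**4/16 + 5*z*sin(z) + 5*cos(z) - atan(z**2).


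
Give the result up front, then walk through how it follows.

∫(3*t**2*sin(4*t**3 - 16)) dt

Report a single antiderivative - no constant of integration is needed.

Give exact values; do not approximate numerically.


The answer is -cos(4*t**3 - 16)/4.
Step 1. Substitute u = t**3 - 4, turning ∫(3*t**2*sin(4*t**3 - 16)) dt into ∫(sin(4*u)) du: now ∫(sin(4*u)) du.
Step 2. Evaluate the standard form: now -cos(4*u)/4.
Step 3. Substitute back u = t**3 - 4: now -cos(4*t**3 - 16)/4.
Answer: -cos(4*t**3 - 16)/4.


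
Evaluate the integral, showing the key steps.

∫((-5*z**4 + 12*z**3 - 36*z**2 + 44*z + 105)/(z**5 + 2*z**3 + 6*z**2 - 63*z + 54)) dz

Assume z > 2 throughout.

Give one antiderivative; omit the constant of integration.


Step 1. Decompose ∫((-5*z**4 + 12*z**3 - 36*z**2 + 44*z + 105)/(z**5 + 2*z**3 + 6*z**2 - 63*z + 54)) dz by partial fractions, (-5*z**4 + 12*z**3 - 36*z**2 + 44*z + 105)/(z**5 + 2*z**3 + 6*z**2 - 63*z + 54) = 4/(z**2 + 9) - 3/(z + 3) - 3/(z - 1) + 1/(z - 2): now ∫(1/(z - 2)) dz + ∫(-3/(z - 1)) dz + ∫(-3/(z + 3)) dz + ∫(4/(z**2 + 9)) dz.
Step 2. Evaluate the standard form [assuming z > -3]: now -3*log(z + 3) + ∫(1/(z - 2)) dz + ∫(-3/(z - 1)) dz + ∫(4/(z**2 + 9)) dz.
Step 3. Evaluate the standard form [assuming z > 2]: now log(z - 2) - 3*log(z + 3) + ∫(-3/(z - 1)) dz + ∫(4/(z**2 + 9)) dz.
Step 4. Evaluate the standard form [assuming z > 1]: now log(z - 2) - 3*log(z - 1) - 3*log(z + 3) + ∫(4/(z**2 + 9)) dz.
Step 5. Evaluate the standard form: now log(z - 2) - 3*log(z - 1) - 3*log(z + 3) + 4*atan(z/3)/3.
Answer: log(z - 2) - 3*log(z - 1) - 3*log(z + 3) + 4*atan(z/3)/3.


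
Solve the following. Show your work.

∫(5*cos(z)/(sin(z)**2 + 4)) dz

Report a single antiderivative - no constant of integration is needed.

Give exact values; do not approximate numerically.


Step 1. Substitute u = sin(z), turning ∫(5*cos(z)/(sin(z)**2 + 4)) dz into ∫(5/(u**2 + 4)) du: now ∫(5/(u**2 + 4)) du.
Step 2. Evaluate the standard form: now 5*atan(u/2)/2.
Step 3. Substitute back u = sin(z): now 5*atan(sin(z)/2)/2.
Answer: 5*atan(sin(z)/2)/2.


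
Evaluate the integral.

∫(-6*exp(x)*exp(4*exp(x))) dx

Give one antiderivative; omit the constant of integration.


Answer: -3*exp(4*exp(x))/2.


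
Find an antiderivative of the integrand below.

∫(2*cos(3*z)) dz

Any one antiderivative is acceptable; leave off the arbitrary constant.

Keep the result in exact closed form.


Answer: 2*sin(3*z)/3.


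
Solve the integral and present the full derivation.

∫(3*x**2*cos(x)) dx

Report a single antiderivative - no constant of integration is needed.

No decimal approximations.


Step 1. Integrate ∫(3*x**2*cos(x)) dx by parts with u = x**2, dv = (3*cos(x)) dx, so v = 3*sin(x): now 3*x**2*sin(x) + ∫(-6*x*sin(x)) dx.
Step 2. Integrate ∫(-6*x*sin(x)) dx by parts with u = x, dv = (-6*sin(x)) dx, so v = 6*cos(x): now 3*x**2*sin(x) + 6*x*cos(x) + ∫(-6*cos(x)) dx.
Step 3. Evaluate the standard form: now 3*x**2*sin(x) + 6*x*cos(x) - 6*sin(x).
Answer: 3*x**2*sin(x) + 6*x*cos(x) - 6*sin(x).


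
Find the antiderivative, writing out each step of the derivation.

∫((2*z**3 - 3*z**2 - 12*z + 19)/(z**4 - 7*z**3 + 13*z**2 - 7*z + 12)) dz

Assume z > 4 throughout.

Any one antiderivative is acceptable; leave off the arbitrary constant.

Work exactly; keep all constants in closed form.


Step 1. Decompose ∫((2*z**3 - 3*z**2 - 12*z + 19)/(z**4 - 7*z**3 + 13*z**2 - 7*z + 12)) dz by partial fractions, (2*z**3 - 3*z**2 - 12*z + 19)/(z**4 - 7*z**3 + 13*z**2 - 7*z + 12) = 2/(z**2 + 1) - 1/(z - 3) + 3/(z - 4): now ∫(3/(z - 4)) dz + ∫(-1/(z - 3)) dz + ∫(2/(z**2 + 1)) dz.
Step 2. Evaluate the standard form [assuming z > 4]: now 3*log(z - 4) + ∫(-1/(z - 3)) dz + ∫(2/(z**2 + 1)) dz.
Step 3. Evaluate the standard form [assuming z > 3]: now 3*log(z - 4) - log(z - 3) + ∫(2/(z**2 + 1)) dz.
Step 4. Evaluate the standard form: now 3*log(z - 4) - log(z - 3) + 2*atan(z).
Answer: 3*log(z - 4) - log(z - 3) + 2*atan(z).


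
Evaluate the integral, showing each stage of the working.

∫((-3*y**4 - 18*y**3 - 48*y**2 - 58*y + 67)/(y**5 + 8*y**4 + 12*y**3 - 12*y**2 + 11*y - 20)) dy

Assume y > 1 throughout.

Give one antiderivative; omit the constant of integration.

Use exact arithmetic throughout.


Step 1. Decompose ∫((-3*y**4 - 18*y**3 - 48*y**2 - 58*y + 67)/(y**5 + 8*y**4 + 12*y**3 - 12*y**2 + 11*y - 20)) dy by partial fractions, (-3*y**4 - 18*y**3 - 48*y**2 - 58*y + 67)/(y**5 + 8*y**4 + 12*y**3 - 12*y**2 + 11*y - 20) = -4/(y**2 + 1) - 3/(y + 5) + 1/(y + 4) - 1/(y - 1): now ∫(-1/(y - 1)) dy + ∫(1/(y + 4)) dy + ∫(-3/(y + 5)) dy + ∫(-4/(y**2 + 1)) dy.
Step 2. Evaluate the standard form [assuming y > 1]: now -log(y - 1) + ∫(1/(y + 4)) dy + ∫(-3/(y + 5)) dy + ∫(-4/(y**2 + 1)) dy.
Step 3. Evaluate the standard form [assuming y > -4]: now -log(y - 1) + log(y + 4) + ∫(-3/(y + 5)) dy + ∫(-4/(y**2 + 1)) dy.
Step 4. Evaluate the standard form [assuming y > -5]: now -log(y - 1) + log(y + 4) - 3*log(y + 5) + ∫(-4/(y**2 + 1)) dy.
Step 5. Evaluate the standard form: now -log(y - 1) + log(y + 4) - 3*log(y + 5) - 4*atan(y).
Answer: -log(y - 1) + log(y + 4) - 3*log(y + 5) - 4*atan(y).


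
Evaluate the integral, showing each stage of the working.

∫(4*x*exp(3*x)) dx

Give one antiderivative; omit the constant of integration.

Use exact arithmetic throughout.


Step 1. Integrate ∫(4*x*exp(3*x)) dx by parts with u = x, dv = (4*exp(3*x)) dx, so v = 4*exp(3*x)/3: now 4*x*exp(3*x)/3 + ∫(-4*exp(3*x)/3) dx.
Step 2. Evaluate the standard form: now 4*x*exp(3*x)/3 - 4*exp(3*x)/9.
Answer: 4*x*exp(3*x)/3 - 4*exp(3*x)/9.


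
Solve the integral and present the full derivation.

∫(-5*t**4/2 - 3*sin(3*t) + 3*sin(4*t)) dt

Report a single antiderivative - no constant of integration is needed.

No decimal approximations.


Step 1. Rewrite: now ∫(-5*t**4/2) dt + ∫(-3*sin(3*t)) dt + ∫(3*sin(4*t)) dt.
Step 2. Evaluate the standard form: now cos(3*t) + ∫(-5*t**4/2) dt + ∫(3*sin(4*t)) dt.
Step 3. Evaluate the standard form: now cos(3*t) - 3*cos(4*t)/4 + ∫(-5*t**4/2) dt.
Step 4. Evaluate the standard form: now -t**5/2 + cos(3*t) - 3*cos(4*t)/4.
Answer: -t**5/2 + cos(3*t) - 3*cos(4*t)/4.


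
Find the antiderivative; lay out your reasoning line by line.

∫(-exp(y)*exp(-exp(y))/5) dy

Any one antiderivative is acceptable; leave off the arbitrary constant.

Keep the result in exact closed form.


Step 1. Substitute u = exp(y), turning ∫(-exp(y)*exp(-exp(y))/5) dy into ∫(-exp(-u)/5) du: now ∫(-exp(-u)/5) du.
Step 2. Evaluate the standard form: now exp(-u)/5.
Step 3. Substitute back u = exp(y): now exp(-exp(y))/5.
Answer: exp(-exp(y))/5.


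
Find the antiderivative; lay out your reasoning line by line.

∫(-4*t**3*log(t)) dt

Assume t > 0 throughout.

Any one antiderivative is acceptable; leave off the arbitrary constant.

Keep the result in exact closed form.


Step 1. Integrate ∫(-4*t**3*log(t)) dt by parts with u = log(t), dv = (-4*t**3) dt, so v = -t**4 [assuming t > 0]: now -t**4*log(t) + ∫(t**3) dt.
Step 2. Evaluate the standard form: now -t**4*log(t) + t**4/4.
Answer: -t**4*log(t) + t**4/4.


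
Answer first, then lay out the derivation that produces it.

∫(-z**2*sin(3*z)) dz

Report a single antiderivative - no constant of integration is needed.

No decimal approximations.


The answer is z**2*cos(3*z)/3 - 2*z*sin(3*z)/9 - 2*cos(3*z)/27.
Step 1. Integrate ∫(-z**2*sin(3*z)) dz by parts with u = z**2, dv = (-sin(3*z)) dz, so v = cos(3*z)/3: now z**2*cos(3*z)/3 + ∫(-2*z*cos(3*z)/3) dz.
Step 2. Integrate ∫(-2*z*cos(3*z)/3) dz by parts with u = z, dv = (-2*cos(3*z)/3) dz, so v = -2*sin(3*z)/9: now z**2*cos(3*z)/3 - 2*z*sin(3*z)/9 + ∫(2*sin(3*z)/9) dz.
Step 3. Evaluate the standard form: now z**2*cos(3*z)/3 - 2*z*sin(3*z)/9 - 2*cos(3*z)/27.
Answer: z**2*cos(3*z)/3 - 2*z*sin(3*z)/9 - 2*cos(3*z)/27.
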